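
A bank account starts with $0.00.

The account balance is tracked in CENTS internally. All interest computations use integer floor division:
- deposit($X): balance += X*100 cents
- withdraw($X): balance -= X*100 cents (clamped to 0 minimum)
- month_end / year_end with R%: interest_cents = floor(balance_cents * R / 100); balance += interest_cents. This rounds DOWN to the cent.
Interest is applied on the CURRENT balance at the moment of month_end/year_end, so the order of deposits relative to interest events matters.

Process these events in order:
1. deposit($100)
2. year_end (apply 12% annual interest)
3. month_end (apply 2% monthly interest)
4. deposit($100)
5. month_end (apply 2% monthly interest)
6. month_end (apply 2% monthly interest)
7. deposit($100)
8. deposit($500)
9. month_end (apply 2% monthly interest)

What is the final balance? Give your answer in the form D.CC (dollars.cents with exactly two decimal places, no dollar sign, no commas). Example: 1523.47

After 1 (deposit($100)): balance=$100.00 total_interest=$0.00
After 2 (year_end (apply 12% annual interest)): balance=$112.00 total_interest=$12.00
After 3 (month_end (apply 2% monthly interest)): balance=$114.24 total_interest=$14.24
After 4 (deposit($100)): balance=$214.24 total_interest=$14.24
After 5 (month_end (apply 2% monthly interest)): balance=$218.52 total_interest=$18.52
After 6 (month_end (apply 2% monthly interest)): balance=$222.89 total_interest=$22.89
After 7 (deposit($100)): balance=$322.89 total_interest=$22.89
After 8 (deposit($500)): balance=$822.89 total_interest=$22.89
After 9 (month_end (apply 2% monthly interest)): balance=$839.34 total_interest=$39.34

Answer: 839.34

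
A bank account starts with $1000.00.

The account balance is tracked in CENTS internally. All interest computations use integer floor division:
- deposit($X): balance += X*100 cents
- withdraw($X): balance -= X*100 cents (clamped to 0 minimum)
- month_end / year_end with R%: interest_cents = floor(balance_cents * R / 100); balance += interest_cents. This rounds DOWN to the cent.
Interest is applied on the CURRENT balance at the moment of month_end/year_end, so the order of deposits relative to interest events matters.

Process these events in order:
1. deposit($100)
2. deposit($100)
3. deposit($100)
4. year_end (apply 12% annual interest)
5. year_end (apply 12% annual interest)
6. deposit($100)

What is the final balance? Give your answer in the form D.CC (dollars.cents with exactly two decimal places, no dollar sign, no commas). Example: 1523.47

Answer: 1730.72

Derivation:
After 1 (deposit($100)): balance=$1100.00 total_interest=$0.00
After 2 (deposit($100)): balance=$1200.00 total_interest=$0.00
After 3 (deposit($100)): balance=$1300.00 total_interest=$0.00
After 4 (year_end (apply 12% annual interest)): balance=$1456.00 total_interest=$156.00
After 5 (year_end (apply 12% annual interest)): balance=$1630.72 total_interest=$330.72
After 6 (deposit($100)): balance=$1730.72 total_interest=$330.72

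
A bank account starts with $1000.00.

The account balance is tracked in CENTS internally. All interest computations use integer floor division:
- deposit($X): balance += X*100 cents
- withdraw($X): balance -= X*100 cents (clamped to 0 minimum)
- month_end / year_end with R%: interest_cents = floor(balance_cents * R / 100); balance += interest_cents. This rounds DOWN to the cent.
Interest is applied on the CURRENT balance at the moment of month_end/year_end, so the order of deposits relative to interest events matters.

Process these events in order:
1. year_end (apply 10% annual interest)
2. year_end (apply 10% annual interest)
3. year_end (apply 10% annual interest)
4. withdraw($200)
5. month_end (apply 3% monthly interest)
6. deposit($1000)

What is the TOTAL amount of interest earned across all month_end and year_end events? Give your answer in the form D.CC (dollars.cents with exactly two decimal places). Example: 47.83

After 1 (year_end (apply 10% annual interest)): balance=$1100.00 total_interest=$100.00
After 2 (year_end (apply 10% annual interest)): balance=$1210.00 total_interest=$210.00
After 3 (year_end (apply 10% annual interest)): balance=$1331.00 total_interest=$331.00
After 4 (withdraw($200)): balance=$1131.00 total_interest=$331.00
After 5 (month_end (apply 3% monthly interest)): balance=$1164.93 total_interest=$364.93
After 6 (deposit($1000)): balance=$2164.93 total_interest=$364.93

Answer: 364.93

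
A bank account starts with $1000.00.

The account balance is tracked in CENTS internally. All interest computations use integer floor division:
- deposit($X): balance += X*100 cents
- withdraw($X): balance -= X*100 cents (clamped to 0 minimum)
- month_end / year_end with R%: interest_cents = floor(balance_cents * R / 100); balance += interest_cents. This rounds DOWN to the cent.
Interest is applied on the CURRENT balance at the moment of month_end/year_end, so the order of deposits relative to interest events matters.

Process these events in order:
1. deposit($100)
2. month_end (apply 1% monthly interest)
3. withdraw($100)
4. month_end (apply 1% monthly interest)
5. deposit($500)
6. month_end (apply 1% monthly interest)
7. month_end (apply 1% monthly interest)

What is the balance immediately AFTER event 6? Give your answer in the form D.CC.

After 1 (deposit($100)): balance=$1100.00 total_interest=$0.00
After 2 (month_end (apply 1% monthly interest)): balance=$1111.00 total_interest=$11.00
After 3 (withdraw($100)): balance=$1011.00 total_interest=$11.00
After 4 (month_end (apply 1% monthly interest)): balance=$1021.11 total_interest=$21.11
After 5 (deposit($500)): balance=$1521.11 total_interest=$21.11
After 6 (month_end (apply 1% monthly interest)): balance=$1536.32 total_interest=$36.32

Answer: 1536.32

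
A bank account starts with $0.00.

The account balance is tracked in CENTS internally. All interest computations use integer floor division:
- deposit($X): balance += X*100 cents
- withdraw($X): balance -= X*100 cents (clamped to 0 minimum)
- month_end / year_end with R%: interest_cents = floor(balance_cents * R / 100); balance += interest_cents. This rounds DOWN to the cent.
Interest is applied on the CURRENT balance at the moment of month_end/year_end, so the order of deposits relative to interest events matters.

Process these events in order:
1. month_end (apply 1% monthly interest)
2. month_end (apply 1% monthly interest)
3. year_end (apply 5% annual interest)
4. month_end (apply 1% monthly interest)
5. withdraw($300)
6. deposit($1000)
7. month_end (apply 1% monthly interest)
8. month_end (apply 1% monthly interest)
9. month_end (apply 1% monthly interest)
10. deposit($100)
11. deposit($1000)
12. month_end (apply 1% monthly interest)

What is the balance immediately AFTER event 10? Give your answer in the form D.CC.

After 1 (month_end (apply 1% monthly interest)): balance=$0.00 total_interest=$0.00
After 2 (month_end (apply 1% monthly interest)): balance=$0.00 total_interest=$0.00
After 3 (year_end (apply 5% annual interest)): balance=$0.00 total_interest=$0.00
After 4 (month_end (apply 1% monthly interest)): balance=$0.00 total_interest=$0.00
After 5 (withdraw($300)): balance=$0.00 total_interest=$0.00
After 6 (deposit($1000)): balance=$1000.00 total_interest=$0.00
After 7 (month_end (apply 1% monthly interest)): balance=$1010.00 total_interest=$10.00
After 8 (month_end (apply 1% monthly interest)): balance=$1020.10 total_interest=$20.10
After 9 (month_end (apply 1% monthly interest)): balance=$1030.30 total_interest=$30.30
After 10 (deposit($100)): balance=$1130.30 total_interest=$30.30

Answer: 1130.30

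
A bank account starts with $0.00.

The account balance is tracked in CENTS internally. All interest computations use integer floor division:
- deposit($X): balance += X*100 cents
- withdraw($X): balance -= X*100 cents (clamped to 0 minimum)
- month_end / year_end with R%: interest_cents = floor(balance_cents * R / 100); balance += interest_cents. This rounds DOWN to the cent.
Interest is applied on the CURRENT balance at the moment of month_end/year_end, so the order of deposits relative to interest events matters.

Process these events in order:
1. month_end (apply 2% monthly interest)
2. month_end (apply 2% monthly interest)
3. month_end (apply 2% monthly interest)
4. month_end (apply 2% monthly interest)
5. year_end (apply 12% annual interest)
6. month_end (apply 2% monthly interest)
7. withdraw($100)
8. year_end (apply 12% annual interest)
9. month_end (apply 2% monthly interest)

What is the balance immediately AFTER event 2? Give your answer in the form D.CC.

After 1 (month_end (apply 2% monthly interest)): balance=$0.00 total_interest=$0.00
After 2 (month_end (apply 2% monthly interest)): balance=$0.00 total_interest=$0.00

Answer: 0.00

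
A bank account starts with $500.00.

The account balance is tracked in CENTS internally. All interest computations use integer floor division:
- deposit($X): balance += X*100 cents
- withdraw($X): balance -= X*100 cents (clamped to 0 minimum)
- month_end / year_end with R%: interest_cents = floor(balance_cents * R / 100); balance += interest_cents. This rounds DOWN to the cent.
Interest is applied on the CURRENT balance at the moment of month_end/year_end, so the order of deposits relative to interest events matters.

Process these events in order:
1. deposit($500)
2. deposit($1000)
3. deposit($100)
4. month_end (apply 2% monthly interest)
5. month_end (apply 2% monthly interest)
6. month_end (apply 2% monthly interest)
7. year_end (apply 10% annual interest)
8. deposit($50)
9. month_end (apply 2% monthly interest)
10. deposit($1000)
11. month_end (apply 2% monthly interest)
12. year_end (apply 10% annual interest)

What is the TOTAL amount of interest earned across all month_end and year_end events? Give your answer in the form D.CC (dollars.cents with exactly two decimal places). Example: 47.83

Answer: 834.66

Derivation:
After 1 (deposit($500)): balance=$1000.00 total_interest=$0.00
After 2 (deposit($1000)): balance=$2000.00 total_interest=$0.00
After 3 (deposit($100)): balance=$2100.00 total_interest=$0.00
After 4 (month_end (apply 2% monthly interest)): balance=$2142.00 total_interest=$42.00
After 5 (month_end (apply 2% monthly interest)): balance=$2184.84 total_interest=$84.84
After 6 (month_end (apply 2% monthly interest)): balance=$2228.53 total_interest=$128.53
After 7 (year_end (apply 10% annual interest)): balance=$2451.38 total_interest=$351.38
After 8 (deposit($50)): balance=$2501.38 total_interest=$351.38
After 9 (month_end (apply 2% monthly interest)): balance=$2551.40 total_interest=$401.40
After 10 (deposit($1000)): balance=$3551.40 total_interest=$401.40
After 11 (month_end (apply 2% monthly interest)): balance=$3622.42 total_interest=$472.42
After 12 (year_end (apply 10% annual interest)): balance=$3984.66 total_interest=$834.66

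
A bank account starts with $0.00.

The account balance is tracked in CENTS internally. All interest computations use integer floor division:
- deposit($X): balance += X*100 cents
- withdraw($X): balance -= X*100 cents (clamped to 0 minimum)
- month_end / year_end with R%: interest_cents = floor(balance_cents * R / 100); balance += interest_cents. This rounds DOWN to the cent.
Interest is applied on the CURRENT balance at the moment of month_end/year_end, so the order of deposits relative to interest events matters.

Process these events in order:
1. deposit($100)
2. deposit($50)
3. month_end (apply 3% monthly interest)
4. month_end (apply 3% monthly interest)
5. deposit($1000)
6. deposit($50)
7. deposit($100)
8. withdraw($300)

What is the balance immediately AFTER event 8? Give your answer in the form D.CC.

After 1 (deposit($100)): balance=$100.00 total_interest=$0.00
After 2 (deposit($50)): balance=$150.00 total_interest=$0.00
After 3 (month_end (apply 3% monthly interest)): balance=$154.50 total_interest=$4.50
After 4 (month_end (apply 3% monthly interest)): balance=$159.13 total_interest=$9.13
After 5 (deposit($1000)): balance=$1159.13 total_interest=$9.13
After 6 (deposit($50)): balance=$1209.13 total_interest=$9.13
After 7 (deposit($100)): balance=$1309.13 total_interest=$9.13
After 8 (withdraw($300)): balance=$1009.13 total_interest=$9.13

Answer: 1009.13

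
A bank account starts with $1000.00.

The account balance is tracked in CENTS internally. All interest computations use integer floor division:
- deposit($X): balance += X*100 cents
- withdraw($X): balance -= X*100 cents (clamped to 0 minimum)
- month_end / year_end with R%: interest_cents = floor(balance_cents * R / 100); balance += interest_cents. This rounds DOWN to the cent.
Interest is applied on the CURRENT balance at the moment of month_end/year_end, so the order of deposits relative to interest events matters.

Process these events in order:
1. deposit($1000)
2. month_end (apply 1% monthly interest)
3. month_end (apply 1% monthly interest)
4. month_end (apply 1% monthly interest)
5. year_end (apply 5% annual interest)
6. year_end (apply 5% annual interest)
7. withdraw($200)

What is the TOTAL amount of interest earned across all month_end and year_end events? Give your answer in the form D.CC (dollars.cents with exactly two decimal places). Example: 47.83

Answer: 271.81

Derivation:
After 1 (deposit($1000)): balance=$2000.00 total_interest=$0.00
After 2 (month_end (apply 1% monthly interest)): balance=$2020.00 total_interest=$20.00
After 3 (month_end (apply 1% monthly interest)): balance=$2040.20 total_interest=$40.20
After 4 (month_end (apply 1% monthly interest)): balance=$2060.60 total_interest=$60.60
After 5 (year_end (apply 5% annual interest)): balance=$2163.63 total_interest=$163.63
After 6 (year_end (apply 5% annual interest)): balance=$2271.81 total_interest=$271.81
After 7 (withdraw($200)): balance=$2071.81 total_interest=$271.81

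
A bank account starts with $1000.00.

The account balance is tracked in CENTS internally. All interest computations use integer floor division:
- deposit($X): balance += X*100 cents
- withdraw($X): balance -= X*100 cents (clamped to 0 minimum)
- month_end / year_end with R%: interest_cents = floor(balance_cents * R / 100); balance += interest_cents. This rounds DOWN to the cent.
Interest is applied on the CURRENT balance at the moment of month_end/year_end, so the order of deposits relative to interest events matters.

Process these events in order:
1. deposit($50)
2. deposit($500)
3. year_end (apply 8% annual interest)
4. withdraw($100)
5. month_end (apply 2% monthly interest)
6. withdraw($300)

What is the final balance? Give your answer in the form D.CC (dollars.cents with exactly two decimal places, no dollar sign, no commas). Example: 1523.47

After 1 (deposit($50)): balance=$1050.00 total_interest=$0.00
After 2 (deposit($500)): balance=$1550.00 total_interest=$0.00
After 3 (year_end (apply 8% annual interest)): balance=$1674.00 total_interest=$124.00
After 4 (withdraw($100)): balance=$1574.00 total_interest=$124.00
After 5 (month_end (apply 2% monthly interest)): balance=$1605.48 total_interest=$155.48
After 6 (withdraw($300)): balance=$1305.48 total_interest=$155.48

Answer: 1305.48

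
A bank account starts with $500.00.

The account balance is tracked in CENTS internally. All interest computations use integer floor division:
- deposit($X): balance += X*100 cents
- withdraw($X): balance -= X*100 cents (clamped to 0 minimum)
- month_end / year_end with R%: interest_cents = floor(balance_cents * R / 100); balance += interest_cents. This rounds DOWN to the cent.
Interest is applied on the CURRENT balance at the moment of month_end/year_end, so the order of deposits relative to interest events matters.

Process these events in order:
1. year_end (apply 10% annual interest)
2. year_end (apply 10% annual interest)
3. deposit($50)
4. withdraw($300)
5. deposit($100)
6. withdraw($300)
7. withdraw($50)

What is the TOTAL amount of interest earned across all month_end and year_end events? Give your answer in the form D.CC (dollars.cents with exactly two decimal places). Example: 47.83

After 1 (year_end (apply 10% annual interest)): balance=$550.00 total_interest=$50.00
After 2 (year_end (apply 10% annual interest)): balance=$605.00 total_interest=$105.00
After 3 (deposit($50)): balance=$655.00 total_interest=$105.00
After 4 (withdraw($300)): balance=$355.00 total_interest=$105.00
After 5 (deposit($100)): balance=$455.00 total_interest=$105.00
After 6 (withdraw($300)): balance=$155.00 total_interest=$105.00
After 7 (withdraw($50)): balance=$105.00 total_interest=$105.00

Answer: 105.00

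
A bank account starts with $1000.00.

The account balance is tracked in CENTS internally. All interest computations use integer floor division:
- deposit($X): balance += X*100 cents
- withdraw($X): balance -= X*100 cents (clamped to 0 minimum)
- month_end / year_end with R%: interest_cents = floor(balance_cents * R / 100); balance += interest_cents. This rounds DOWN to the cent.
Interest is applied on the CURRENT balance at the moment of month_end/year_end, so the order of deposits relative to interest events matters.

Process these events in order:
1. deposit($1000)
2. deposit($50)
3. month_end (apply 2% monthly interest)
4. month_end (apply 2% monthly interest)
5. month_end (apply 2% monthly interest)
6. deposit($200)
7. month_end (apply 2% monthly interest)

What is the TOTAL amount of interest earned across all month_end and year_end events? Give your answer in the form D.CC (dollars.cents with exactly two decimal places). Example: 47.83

Answer: 172.97

Derivation:
After 1 (deposit($1000)): balance=$2000.00 total_interest=$0.00
After 2 (deposit($50)): balance=$2050.00 total_interest=$0.00
After 3 (month_end (apply 2% monthly interest)): balance=$2091.00 total_interest=$41.00
After 4 (month_end (apply 2% monthly interest)): balance=$2132.82 total_interest=$82.82
After 5 (month_end (apply 2% monthly interest)): balance=$2175.47 total_interest=$125.47
After 6 (deposit($200)): balance=$2375.47 total_interest=$125.47
After 7 (month_end (apply 2% monthly interest)): balance=$2422.97 total_interest=$172.97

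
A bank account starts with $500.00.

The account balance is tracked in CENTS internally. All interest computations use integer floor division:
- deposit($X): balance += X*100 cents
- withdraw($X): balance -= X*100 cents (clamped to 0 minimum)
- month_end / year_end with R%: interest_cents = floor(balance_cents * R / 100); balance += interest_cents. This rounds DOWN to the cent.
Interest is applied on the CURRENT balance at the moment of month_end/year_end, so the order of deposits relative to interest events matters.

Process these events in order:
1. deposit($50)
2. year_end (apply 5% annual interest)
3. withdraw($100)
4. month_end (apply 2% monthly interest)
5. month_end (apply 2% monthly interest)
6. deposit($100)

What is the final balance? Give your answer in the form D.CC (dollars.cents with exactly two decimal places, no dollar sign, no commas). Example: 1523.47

Answer: 596.79

Derivation:
After 1 (deposit($50)): balance=$550.00 total_interest=$0.00
After 2 (year_end (apply 5% annual interest)): balance=$577.50 total_interest=$27.50
After 3 (withdraw($100)): balance=$477.50 total_interest=$27.50
After 4 (month_end (apply 2% monthly interest)): balance=$487.05 total_interest=$37.05
After 5 (month_end (apply 2% monthly interest)): balance=$496.79 total_interest=$46.79
After 6 (deposit($100)): balance=$596.79 total_interest=$46.79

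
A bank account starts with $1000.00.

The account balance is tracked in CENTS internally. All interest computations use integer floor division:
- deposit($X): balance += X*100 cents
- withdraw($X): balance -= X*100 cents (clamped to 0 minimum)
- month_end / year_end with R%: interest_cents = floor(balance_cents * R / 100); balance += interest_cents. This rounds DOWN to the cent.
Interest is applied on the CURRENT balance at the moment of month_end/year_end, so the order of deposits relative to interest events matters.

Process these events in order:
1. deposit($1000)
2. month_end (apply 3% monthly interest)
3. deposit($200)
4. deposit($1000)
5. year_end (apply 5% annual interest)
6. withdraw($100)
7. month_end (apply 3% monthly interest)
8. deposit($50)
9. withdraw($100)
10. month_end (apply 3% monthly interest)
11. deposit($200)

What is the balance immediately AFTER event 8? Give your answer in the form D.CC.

Answer: 3472.69

Derivation:
After 1 (deposit($1000)): balance=$2000.00 total_interest=$0.00
After 2 (month_end (apply 3% monthly interest)): balance=$2060.00 total_interest=$60.00
After 3 (deposit($200)): balance=$2260.00 total_interest=$60.00
After 4 (deposit($1000)): balance=$3260.00 total_interest=$60.00
After 5 (year_end (apply 5% annual interest)): balance=$3423.00 total_interest=$223.00
After 6 (withdraw($100)): balance=$3323.00 total_interest=$223.00
After 7 (month_end (apply 3% monthly interest)): balance=$3422.69 total_interest=$322.69
After 8 (deposit($50)): balance=$3472.69 total_interest=$322.69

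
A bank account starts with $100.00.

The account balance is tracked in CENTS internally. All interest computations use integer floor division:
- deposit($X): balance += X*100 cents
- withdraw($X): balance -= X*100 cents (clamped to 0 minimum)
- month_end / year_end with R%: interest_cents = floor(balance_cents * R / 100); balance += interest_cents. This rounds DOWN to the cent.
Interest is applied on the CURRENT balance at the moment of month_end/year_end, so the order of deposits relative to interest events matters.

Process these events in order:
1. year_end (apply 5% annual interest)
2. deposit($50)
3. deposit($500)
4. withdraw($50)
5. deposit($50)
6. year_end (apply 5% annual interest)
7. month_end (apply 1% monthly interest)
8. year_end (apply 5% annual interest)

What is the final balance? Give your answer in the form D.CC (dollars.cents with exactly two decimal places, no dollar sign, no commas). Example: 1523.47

Answer: 729.35

Derivation:
After 1 (year_end (apply 5% annual interest)): balance=$105.00 total_interest=$5.00
After 2 (deposit($50)): balance=$155.00 total_interest=$5.00
After 3 (deposit($500)): balance=$655.00 total_interest=$5.00
After 4 (withdraw($50)): balance=$605.00 total_interest=$5.00
After 5 (deposit($50)): balance=$655.00 total_interest=$5.00
After 6 (year_end (apply 5% annual interest)): balance=$687.75 total_interest=$37.75
After 7 (month_end (apply 1% monthly interest)): balance=$694.62 total_interest=$44.62
After 8 (year_end (apply 5% annual interest)): balance=$729.35 total_interest=$79.35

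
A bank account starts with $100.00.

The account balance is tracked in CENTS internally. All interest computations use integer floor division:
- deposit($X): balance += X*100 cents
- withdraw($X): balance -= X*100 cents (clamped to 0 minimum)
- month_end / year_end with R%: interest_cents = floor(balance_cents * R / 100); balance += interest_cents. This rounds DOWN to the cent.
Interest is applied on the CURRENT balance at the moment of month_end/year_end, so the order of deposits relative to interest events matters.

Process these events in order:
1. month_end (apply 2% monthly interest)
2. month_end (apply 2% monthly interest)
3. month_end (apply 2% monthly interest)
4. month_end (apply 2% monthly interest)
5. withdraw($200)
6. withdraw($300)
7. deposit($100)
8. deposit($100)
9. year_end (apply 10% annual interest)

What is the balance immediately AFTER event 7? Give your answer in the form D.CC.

Answer: 100.00

Derivation:
After 1 (month_end (apply 2% monthly interest)): balance=$102.00 total_interest=$2.00
After 2 (month_end (apply 2% monthly interest)): balance=$104.04 total_interest=$4.04
After 3 (month_end (apply 2% monthly interest)): balance=$106.12 total_interest=$6.12
After 4 (month_end (apply 2% monthly interest)): balance=$108.24 total_interest=$8.24
After 5 (withdraw($200)): balance=$0.00 total_interest=$8.24
After 6 (withdraw($300)): balance=$0.00 total_interest=$8.24
After 7 (deposit($100)): balance=$100.00 total_interest=$8.24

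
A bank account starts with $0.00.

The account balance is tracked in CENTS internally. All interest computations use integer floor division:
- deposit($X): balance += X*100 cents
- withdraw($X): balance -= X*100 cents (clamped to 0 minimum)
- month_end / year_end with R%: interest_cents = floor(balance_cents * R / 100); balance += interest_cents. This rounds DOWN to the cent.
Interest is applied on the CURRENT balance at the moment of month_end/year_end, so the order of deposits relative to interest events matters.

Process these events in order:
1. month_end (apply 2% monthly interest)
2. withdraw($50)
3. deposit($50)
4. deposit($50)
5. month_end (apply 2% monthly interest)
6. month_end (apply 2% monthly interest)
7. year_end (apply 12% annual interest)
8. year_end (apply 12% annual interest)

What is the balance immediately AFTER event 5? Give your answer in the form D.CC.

After 1 (month_end (apply 2% monthly interest)): balance=$0.00 total_interest=$0.00
After 2 (withdraw($50)): balance=$0.00 total_interest=$0.00
After 3 (deposit($50)): balance=$50.00 total_interest=$0.00
After 4 (deposit($50)): balance=$100.00 total_interest=$0.00
After 5 (month_end (apply 2% monthly interest)): balance=$102.00 total_interest=$2.00

Answer: 102.00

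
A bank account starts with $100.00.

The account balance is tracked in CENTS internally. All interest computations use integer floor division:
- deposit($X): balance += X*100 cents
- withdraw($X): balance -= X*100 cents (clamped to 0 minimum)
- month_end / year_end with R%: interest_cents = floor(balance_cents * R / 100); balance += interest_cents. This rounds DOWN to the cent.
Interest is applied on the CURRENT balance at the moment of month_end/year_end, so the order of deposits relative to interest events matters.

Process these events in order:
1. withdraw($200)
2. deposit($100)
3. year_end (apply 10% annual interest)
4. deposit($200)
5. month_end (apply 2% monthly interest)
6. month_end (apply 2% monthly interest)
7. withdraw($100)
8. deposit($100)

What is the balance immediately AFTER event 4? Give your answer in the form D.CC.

After 1 (withdraw($200)): balance=$0.00 total_interest=$0.00
After 2 (deposit($100)): balance=$100.00 total_interest=$0.00
After 3 (year_end (apply 10% annual interest)): balance=$110.00 total_interest=$10.00
After 4 (deposit($200)): balance=$310.00 total_interest=$10.00

Answer: 310.00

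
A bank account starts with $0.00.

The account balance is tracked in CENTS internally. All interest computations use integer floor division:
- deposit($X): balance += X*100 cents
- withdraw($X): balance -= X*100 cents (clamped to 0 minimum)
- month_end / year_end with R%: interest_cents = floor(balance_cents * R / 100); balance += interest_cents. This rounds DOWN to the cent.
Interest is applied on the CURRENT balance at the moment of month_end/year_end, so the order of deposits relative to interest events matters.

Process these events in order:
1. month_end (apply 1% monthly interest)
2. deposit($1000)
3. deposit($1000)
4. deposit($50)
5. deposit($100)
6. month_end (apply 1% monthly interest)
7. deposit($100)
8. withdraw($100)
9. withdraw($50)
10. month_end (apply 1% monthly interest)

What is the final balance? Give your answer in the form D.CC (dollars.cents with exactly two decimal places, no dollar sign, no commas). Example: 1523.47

After 1 (month_end (apply 1% monthly interest)): balance=$0.00 total_interest=$0.00
After 2 (deposit($1000)): balance=$1000.00 total_interest=$0.00
After 3 (deposit($1000)): balance=$2000.00 total_interest=$0.00
After 4 (deposit($50)): balance=$2050.00 total_interest=$0.00
After 5 (deposit($100)): balance=$2150.00 total_interest=$0.00
After 6 (month_end (apply 1% monthly interest)): balance=$2171.50 total_interest=$21.50
After 7 (deposit($100)): balance=$2271.50 total_interest=$21.50
After 8 (withdraw($100)): balance=$2171.50 total_interest=$21.50
After 9 (withdraw($50)): balance=$2121.50 total_interest=$21.50
After 10 (month_end (apply 1% monthly interest)): balance=$2142.71 total_interest=$42.71

Answer: 2142.71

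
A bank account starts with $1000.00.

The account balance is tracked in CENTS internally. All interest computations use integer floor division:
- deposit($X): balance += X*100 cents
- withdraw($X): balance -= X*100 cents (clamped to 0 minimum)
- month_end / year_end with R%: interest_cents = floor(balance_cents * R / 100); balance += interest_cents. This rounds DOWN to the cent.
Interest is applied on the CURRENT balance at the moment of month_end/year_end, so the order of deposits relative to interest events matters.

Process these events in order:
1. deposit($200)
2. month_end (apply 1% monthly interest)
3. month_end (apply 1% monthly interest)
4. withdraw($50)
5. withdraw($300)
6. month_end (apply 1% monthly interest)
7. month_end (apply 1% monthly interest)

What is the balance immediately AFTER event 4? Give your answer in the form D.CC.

Answer: 1174.12

Derivation:
After 1 (deposit($200)): balance=$1200.00 total_interest=$0.00
After 2 (month_end (apply 1% monthly interest)): balance=$1212.00 total_interest=$12.00
After 3 (month_end (apply 1% monthly interest)): balance=$1224.12 total_interest=$24.12
After 4 (withdraw($50)): balance=$1174.12 total_interest=$24.12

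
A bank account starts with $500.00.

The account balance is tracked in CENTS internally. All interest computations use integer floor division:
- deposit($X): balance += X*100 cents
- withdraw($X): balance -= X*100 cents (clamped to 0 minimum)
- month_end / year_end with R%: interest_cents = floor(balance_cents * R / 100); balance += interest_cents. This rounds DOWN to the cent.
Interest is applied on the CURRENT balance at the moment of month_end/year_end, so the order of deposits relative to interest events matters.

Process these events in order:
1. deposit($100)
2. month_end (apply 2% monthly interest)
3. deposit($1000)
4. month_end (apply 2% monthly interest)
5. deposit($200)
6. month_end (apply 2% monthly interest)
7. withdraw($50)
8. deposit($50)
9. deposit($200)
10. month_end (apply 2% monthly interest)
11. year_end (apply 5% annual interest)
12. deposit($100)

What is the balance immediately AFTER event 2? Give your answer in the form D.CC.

After 1 (deposit($100)): balance=$600.00 total_interest=$0.00
After 2 (month_end (apply 2% monthly interest)): balance=$612.00 total_interest=$12.00

Answer: 612.00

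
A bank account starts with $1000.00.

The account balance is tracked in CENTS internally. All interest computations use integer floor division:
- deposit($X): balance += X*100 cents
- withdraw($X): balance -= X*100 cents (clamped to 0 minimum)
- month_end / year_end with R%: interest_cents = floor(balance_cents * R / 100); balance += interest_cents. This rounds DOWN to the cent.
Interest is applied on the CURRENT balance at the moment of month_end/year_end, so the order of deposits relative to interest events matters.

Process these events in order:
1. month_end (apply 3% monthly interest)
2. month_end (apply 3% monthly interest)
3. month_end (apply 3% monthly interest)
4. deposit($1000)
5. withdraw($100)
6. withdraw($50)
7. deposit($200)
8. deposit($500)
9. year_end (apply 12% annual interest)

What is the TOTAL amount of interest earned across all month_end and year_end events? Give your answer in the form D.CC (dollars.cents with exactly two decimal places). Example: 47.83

Answer: 409.84

Derivation:
After 1 (month_end (apply 3% monthly interest)): balance=$1030.00 total_interest=$30.00
After 2 (month_end (apply 3% monthly interest)): balance=$1060.90 total_interest=$60.90
After 3 (month_end (apply 3% monthly interest)): balance=$1092.72 total_interest=$92.72
After 4 (deposit($1000)): balance=$2092.72 total_interest=$92.72
After 5 (withdraw($100)): balance=$1992.72 total_interest=$92.72
After 6 (withdraw($50)): balance=$1942.72 total_interest=$92.72
After 7 (deposit($200)): balance=$2142.72 total_interest=$92.72
After 8 (deposit($500)): balance=$2642.72 total_interest=$92.72
After 9 (year_end (apply 12% annual interest)): balance=$2959.84 total_interest=$409.84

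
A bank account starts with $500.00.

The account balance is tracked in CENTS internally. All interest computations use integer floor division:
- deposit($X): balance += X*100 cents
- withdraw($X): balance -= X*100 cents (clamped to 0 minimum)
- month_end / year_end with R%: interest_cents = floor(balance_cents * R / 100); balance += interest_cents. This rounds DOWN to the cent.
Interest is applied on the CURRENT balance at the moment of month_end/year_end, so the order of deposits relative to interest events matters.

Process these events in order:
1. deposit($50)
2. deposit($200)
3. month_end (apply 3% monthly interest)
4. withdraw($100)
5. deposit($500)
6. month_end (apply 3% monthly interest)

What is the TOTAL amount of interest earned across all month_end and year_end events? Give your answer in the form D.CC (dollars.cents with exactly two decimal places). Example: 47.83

Answer: 57.67

Derivation:
After 1 (deposit($50)): balance=$550.00 total_interest=$0.00
After 2 (deposit($200)): balance=$750.00 total_interest=$0.00
After 3 (month_end (apply 3% monthly interest)): balance=$772.50 total_interest=$22.50
After 4 (withdraw($100)): balance=$672.50 total_interest=$22.50
After 5 (deposit($500)): balance=$1172.50 total_interest=$22.50
After 6 (month_end (apply 3% monthly interest)): balance=$1207.67 total_interest=$57.67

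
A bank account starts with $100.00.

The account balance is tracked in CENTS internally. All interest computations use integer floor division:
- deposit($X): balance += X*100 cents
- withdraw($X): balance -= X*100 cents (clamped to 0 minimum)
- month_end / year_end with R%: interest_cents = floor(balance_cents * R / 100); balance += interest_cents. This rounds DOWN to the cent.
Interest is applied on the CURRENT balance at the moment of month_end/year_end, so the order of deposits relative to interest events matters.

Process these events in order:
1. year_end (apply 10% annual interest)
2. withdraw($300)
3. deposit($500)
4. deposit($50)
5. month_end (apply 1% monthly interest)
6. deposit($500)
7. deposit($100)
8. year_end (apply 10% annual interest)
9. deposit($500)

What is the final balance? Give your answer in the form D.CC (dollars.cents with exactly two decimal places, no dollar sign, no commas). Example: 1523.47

Answer: 1771.05

Derivation:
After 1 (year_end (apply 10% annual interest)): balance=$110.00 total_interest=$10.00
After 2 (withdraw($300)): balance=$0.00 total_interest=$10.00
After 3 (deposit($500)): balance=$500.00 total_interest=$10.00
After 4 (deposit($50)): balance=$550.00 total_interest=$10.00
After 5 (month_end (apply 1% monthly interest)): balance=$555.50 total_interest=$15.50
After 6 (deposit($500)): balance=$1055.50 total_interest=$15.50
After 7 (deposit($100)): balance=$1155.50 total_interest=$15.50
After 8 (year_end (apply 10% annual interest)): balance=$1271.05 total_interest=$131.05
After 9 (deposit($500)): balance=$1771.05 total_interest=$131.05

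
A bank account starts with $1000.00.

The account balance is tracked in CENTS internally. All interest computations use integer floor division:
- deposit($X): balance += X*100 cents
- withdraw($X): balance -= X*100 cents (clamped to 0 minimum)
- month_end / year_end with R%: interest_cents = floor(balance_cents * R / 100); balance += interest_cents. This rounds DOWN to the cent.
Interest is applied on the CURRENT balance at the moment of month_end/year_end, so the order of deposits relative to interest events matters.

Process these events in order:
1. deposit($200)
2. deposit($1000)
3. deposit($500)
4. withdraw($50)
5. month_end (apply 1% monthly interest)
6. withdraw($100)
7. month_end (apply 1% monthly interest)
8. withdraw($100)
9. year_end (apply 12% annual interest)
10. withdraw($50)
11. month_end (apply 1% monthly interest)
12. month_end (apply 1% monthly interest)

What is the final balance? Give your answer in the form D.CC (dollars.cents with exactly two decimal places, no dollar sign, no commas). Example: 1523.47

After 1 (deposit($200)): balance=$1200.00 total_interest=$0.00
After 2 (deposit($1000)): balance=$2200.00 total_interest=$0.00
After 3 (deposit($500)): balance=$2700.00 total_interest=$0.00
After 4 (withdraw($50)): balance=$2650.00 total_interest=$0.00
After 5 (month_end (apply 1% monthly interest)): balance=$2676.50 total_interest=$26.50
After 6 (withdraw($100)): balance=$2576.50 total_interest=$26.50
After 7 (month_end (apply 1% monthly interest)): balance=$2602.26 total_interest=$52.26
After 8 (withdraw($100)): balance=$2502.26 total_interest=$52.26
After 9 (year_end (apply 12% annual interest)): balance=$2802.53 total_interest=$352.53
After 10 (withdraw($50)): balance=$2752.53 total_interest=$352.53
After 11 (month_end (apply 1% monthly interest)): balance=$2780.05 total_interest=$380.05
After 12 (month_end (apply 1% monthly interest)): balance=$2807.85 total_interest=$407.85

Answer: 2807.85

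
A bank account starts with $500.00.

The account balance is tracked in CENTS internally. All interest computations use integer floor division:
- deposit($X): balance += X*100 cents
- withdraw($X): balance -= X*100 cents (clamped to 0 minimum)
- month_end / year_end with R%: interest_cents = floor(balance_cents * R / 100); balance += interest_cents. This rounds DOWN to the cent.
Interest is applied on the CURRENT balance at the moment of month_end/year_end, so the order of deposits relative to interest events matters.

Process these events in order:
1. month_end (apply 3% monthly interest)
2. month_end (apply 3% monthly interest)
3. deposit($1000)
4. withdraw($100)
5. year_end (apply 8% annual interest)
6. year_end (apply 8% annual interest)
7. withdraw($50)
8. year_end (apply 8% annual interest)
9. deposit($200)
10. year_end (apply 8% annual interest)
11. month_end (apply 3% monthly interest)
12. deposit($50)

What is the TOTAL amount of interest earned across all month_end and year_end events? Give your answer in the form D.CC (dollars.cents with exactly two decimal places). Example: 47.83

Answer: 616.88

Derivation:
After 1 (month_end (apply 3% monthly interest)): balance=$515.00 total_interest=$15.00
After 2 (month_end (apply 3% monthly interest)): balance=$530.45 total_interest=$30.45
After 3 (deposit($1000)): balance=$1530.45 total_interest=$30.45
After 4 (withdraw($100)): balance=$1430.45 total_interest=$30.45
After 5 (year_end (apply 8% annual interest)): balance=$1544.88 total_interest=$144.88
After 6 (year_end (apply 8% annual interest)): balance=$1668.47 total_interest=$268.47
After 7 (withdraw($50)): balance=$1618.47 total_interest=$268.47
After 8 (year_end (apply 8% annual interest)): balance=$1747.94 total_interest=$397.94
After 9 (deposit($200)): balance=$1947.94 total_interest=$397.94
After 10 (year_end (apply 8% annual interest)): balance=$2103.77 total_interest=$553.77
After 11 (month_end (apply 3% monthly interest)): balance=$2166.88 total_interest=$616.88
After 12 (deposit($50)): balance=$2216.88 total_interest=$616.88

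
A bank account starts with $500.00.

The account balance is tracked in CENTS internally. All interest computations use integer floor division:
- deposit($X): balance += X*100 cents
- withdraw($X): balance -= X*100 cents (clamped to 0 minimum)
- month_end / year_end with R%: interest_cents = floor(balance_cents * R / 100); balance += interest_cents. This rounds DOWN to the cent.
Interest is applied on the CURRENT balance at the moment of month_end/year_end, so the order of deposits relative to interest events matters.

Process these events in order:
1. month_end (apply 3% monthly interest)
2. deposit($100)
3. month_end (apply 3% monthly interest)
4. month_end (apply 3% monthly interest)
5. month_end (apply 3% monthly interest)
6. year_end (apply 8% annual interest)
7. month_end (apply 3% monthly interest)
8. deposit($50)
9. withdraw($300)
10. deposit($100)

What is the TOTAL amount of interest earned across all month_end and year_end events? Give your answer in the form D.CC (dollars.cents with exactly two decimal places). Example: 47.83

Answer: 147.55

Derivation:
After 1 (month_end (apply 3% monthly interest)): balance=$515.00 total_interest=$15.00
After 2 (deposit($100)): balance=$615.00 total_interest=$15.00
After 3 (month_end (apply 3% monthly interest)): balance=$633.45 total_interest=$33.45
After 4 (month_end (apply 3% monthly interest)): balance=$652.45 total_interest=$52.45
After 5 (month_end (apply 3% monthly interest)): balance=$672.02 total_interest=$72.02
After 6 (year_end (apply 8% annual interest)): balance=$725.78 total_interest=$125.78
After 7 (month_end (apply 3% monthly interest)): balance=$747.55 total_interest=$147.55
After 8 (deposit($50)): balance=$797.55 total_interest=$147.55
After 9 (withdraw($300)): balance=$497.55 total_interest=$147.55
After 10 (deposit($100)): balance=$597.55 total_interest=$147.55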